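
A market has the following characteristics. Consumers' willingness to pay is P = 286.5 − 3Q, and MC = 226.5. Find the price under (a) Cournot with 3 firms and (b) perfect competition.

Cournot: P = 241.5; Competition: P = 226.5

Cournot with 3 identical firms: the symmetric best-response condition is 286.5 − 12q = 226.5. Each firm produces q = 5, total output Q = 15, price P = 241.5.
Competitive firms price at marginal cost: P = 226.5, giving Q = 20.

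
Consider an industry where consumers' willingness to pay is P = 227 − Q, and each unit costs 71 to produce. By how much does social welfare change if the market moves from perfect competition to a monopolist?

Competitive firms price at marginal cost: P = 71, giving Q = 156.
CS = ½·(227 − 71)·156 = 12168; PS = (71 − 71)·156 = 0; TS = 12168.
A monopolist chooses Q where MR = MC. MR = 227 − 2Q; setting this equal to 71 gives Q = 78 and P = 149.
CS = ½·(227 − 149)·78 = 3042; PS = (149 − 71)·78 = 6084; TS = 9126.
Change in social welfare: 9126 − 12168 = −3042.

Social welfare falls by 3042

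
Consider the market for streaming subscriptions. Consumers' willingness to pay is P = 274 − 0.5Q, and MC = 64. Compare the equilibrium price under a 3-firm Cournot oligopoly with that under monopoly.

Cournot with 3 identical firms: the symmetric best-response condition is 274 − 2q = 64. Each firm produces q = 105, total output Q = 315, price P = 116.5.
A monopolist chooses Q where MR = MC. MR = 274 − Q; setting this equal to 64 gives Q = 210 and P = 169.

Cournot: P = 116.5; Monopoly: P = 169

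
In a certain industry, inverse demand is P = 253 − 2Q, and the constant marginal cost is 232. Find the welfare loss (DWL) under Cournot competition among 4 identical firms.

Under competition P = MC = 232, so Q = (253 − 232)/2 = 10.5.
In a 4-firm Cournot equilibrium, symmetry and the first-order condition give q = (253 − 232)/(10) = 2.1. So Q = 8.4 and P = 236.2.
DWL is the triangle between Q = 8.4 and Q = 10.5: ½·(10.5 − 8.4)·(236.2 − 232) = 4.41.

DWL = 4.41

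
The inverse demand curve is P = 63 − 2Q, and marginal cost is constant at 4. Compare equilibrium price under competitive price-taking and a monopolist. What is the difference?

Under competition P = MC = 4, so Q = (63 − 4)/2 = 29.5.
A monopolist chooses Q where MR = MC. MR = 63 − 4Q; setting this equal to 4 gives Q = 14.75 and P = 33.5.
Change in equilibrium price: 33.5 − 4 = 29.5.

P rises by 29.5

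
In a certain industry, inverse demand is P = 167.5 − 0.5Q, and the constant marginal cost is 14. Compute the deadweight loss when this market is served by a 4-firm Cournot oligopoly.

Perfect competition: P = MC = 14, so 167.5 − 0.5Q = 14 and Q = 307.
With 4 symmetric Cournot firms, each firm's FOC gives 167.5 − 2.5q = 14, so q = 61.4, Q = 4·61.4 = 245.6, and P = 44.7.
DWL is the triangle between Q = 245.6 and Q = 307: ½·(307 − 245.6)·(44.7 − 14) = 942.49.

DWL = 942.49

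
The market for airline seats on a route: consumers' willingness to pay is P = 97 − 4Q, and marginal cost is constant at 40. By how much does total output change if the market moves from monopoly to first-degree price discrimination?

Total output rises by 7.125

A monopolist chooses Q where MR = MC. MR = 97 − 8Q; setting this equal to 40 gives Q = 7.125 and P = 68.5.
Under first-degree price discrimination the firm charges each unit its demand price and produces up to where P = MC, i.e. Q = 14.25. Consumer surplus is zero; producer surplus equals total surplus.
Change in total output: 14.25 − 7.125 = 7.125.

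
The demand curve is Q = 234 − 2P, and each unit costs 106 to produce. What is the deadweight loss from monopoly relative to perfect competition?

Inverting demand: P = 117 − 0.5Q.
Under competition P = MC = 106, so Q = (117 − 106)/0.5 = 22.
A monopolist chooses Q where MR = MC. MR = 117 − Q; setting this equal to 106 gives Q = 11 and P = 111.5.
DWL is the triangle between Q = 11 and Q = 22: ½·(22 − 11)·(111.5 − 106) = 30.25.

DWL = 30.25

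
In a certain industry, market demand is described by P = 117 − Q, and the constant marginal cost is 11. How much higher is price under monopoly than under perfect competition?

Under competition P = MC = 11, so Q = (117 − 11)/1 = 106.
A monopolist chooses Q where MR = MC. MR = 117 − 2Q; setting this equal to 11 gives Q = 53 and P = 64.
Change in price: 64 − 11 = 53.

Price rises by 53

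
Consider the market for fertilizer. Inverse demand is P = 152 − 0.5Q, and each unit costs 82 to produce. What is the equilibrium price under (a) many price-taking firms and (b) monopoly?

Competition: P = 82; Monopoly: P = 117

Competitive firms price at marginal cost: P = 82, giving Q = 140.
The monopolist equates marginal revenue to marginal cost: 152 − Q = 82, so Q = 70. From demand, P = 117.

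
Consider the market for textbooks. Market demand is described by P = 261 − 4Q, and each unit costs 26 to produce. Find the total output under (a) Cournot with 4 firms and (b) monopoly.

With 4 symmetric Cournot firms, each firm's FOC gives 261 − 20q = 26, so q = 11.75, Q = 4·11.75 = 47, and P = 73.
The monopolist equates marginal revenue to marginal cost: 261 − 8Q = 26, so Q = 29.375. From demand, P = 143.5.

Cournot: Q = 47; Monopoly: Q = 29.375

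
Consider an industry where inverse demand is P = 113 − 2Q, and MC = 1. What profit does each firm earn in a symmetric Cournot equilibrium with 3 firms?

With 3 symmetric Cournot firms, each firm's FOC gives 113 − 8q = 1, so q = 14, Q = 3·14 = 42, and P = 29.
Each firm's profit = (29 − 1)·14 = 392.

π_i = 392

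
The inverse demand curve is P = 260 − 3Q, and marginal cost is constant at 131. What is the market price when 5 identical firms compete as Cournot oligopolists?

Cournot with 5 identical firms: the symmetric best-response condition is 260 − 18q = 131. Each firm produces q = 43/6, total output Q = 215/6, price P = 152.5.

P = 152.5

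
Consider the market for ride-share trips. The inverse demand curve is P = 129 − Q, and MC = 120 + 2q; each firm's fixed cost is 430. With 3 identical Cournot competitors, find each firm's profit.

π_i = −425.5

Cournot with 3 identical firms: the symmetric best-response condition is 129 − 4q = 120 + 2q. Each firm produces q = 1.5, total output Q = 4.5, price P = 124.5.
Each firm's profit = 124.5·1.5 − (120·1.5 + ½·2·1.5²) − 430 = −425.5.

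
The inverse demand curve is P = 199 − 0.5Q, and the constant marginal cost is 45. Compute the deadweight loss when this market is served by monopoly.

DWL = 5929

Perfect competition: P = MC = 45, so 199 − 0.5Q = 45 and Q = 308.
A monopolist chooses Q where MR = MC. MR = 199 − Q; setting this equal to 45 gives Q = 154 and P = 122.
DWL is the triangle between Q = 154 and Q = 308: ½·(308 − 154)·(122 − 45) = 5929.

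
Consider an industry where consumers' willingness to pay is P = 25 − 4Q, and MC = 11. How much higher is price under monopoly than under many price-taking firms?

Perfect competition: P = MC = 11, so 25 − 4Q = 11 and Q = 3.5.
A monopolist chooses Q where MR = MC. MR = 25 − 8Q; setting this equal to 11 gives Q = 1.75 and P = 18.
Change in price: 18 − 11 = 7.

P rises by 7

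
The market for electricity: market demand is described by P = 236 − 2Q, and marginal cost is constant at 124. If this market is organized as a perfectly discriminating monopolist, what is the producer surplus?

PS = 3136

With perfect price discrimination, output is the efficient level Q = 56 (where demand meets MC), but every buyer pays their willingness to pay: CS = 0 and PS = total surplus.
PS = ½·(236 − 124)·56 = 3136.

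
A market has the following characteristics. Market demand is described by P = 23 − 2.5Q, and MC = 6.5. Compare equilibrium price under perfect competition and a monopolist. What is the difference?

Equilibrium price rises by 8.25

Perfect competition: P = MC = 6.5, so 23 − 2.5Q = 6.5 and Q = 6.6.
A monopolist chooses Q where MR = MC. MR = 23 − 5Q; setting this equal to 6.5 gives Q = 3.3 and P = 14.75.
Change in equilibrium price: 14.75 − 6.5 = 8.25.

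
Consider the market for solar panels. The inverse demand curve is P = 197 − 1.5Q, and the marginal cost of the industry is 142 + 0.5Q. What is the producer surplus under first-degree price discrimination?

PS = 756.25

With perfect price discrimination, output is the efficient level Q = 27.5 (where demand meets MC), but every buyer pays their willingness to pay: CS = 0 and PS = total surplus.
PS = ½·(197 − 142)·27.5 = 756.25.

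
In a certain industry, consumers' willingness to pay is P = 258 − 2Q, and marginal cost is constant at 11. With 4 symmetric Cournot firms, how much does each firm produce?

Cournot with 4 identical firms: the symmetric best-response condition is 258 − 10q = 11. Each firm produces q = 24.7, total output Q = 98.8, price P = 60.4.

q_i = 24.7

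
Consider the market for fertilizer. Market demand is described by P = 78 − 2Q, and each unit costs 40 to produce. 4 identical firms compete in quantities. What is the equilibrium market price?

P = 47.6

In a 4-firm Cournot equilibrium, symmetry and the first-order condition give q = (78 − 40)/(10) = 3.8. So Q = 15.2 and P = 47.6.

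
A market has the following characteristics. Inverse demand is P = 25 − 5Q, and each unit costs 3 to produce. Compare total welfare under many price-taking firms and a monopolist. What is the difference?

TS falls by 12.1

Competitive firms price at marginal cost: P = 3, giving Q = 4.4.
CS = ½·(25 − 3)·4.4 = 48.4; PS = (3 − 3)·4.4 = 0; TS = 48.4.
A monopolist chooses Q where MR = MC. MR = 25 − 10Q; setting this equal to 3 gives Q = 2.2 and P = 14.
CS = ½·(25 − 14)·2.2 = 12.1; PS = (14 − 3)·2.2 = 24.2; TS = 36.3.
Change in total welfare: 36.3 − 48.4 = −12.1.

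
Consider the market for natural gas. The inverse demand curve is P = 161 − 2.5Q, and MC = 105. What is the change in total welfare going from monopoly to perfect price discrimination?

TS rises by 156.8

A monopolist chooses Q where MR = MC. MR = 161 − 5Q; setting this equal to 105 gives Q = 11.2 and P = 133.
CS = ½·(161 − 133)·11.2 = 156.8; PS = (133 − 105)·11.2 = 313.6; TS = 470.4.
Under first-degree price discrimination the firm charges each unit its demand price and produces up to where P = MC, i.e. Q = 22.4. Consumer surplus is zero; producer surplus equals total surplus.
TS = 627.2 (equal to competitive TS).
Change in total welfare: 627.2 − 470.4 = 156.8.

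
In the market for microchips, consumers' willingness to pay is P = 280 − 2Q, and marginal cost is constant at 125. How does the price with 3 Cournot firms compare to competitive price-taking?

Cournot: P = 163.75; Competition: P = 125

With 3 symmetric Cournot firms, each firm's FOC gives 280 − 8q = 125, so q = 19.375, Q = 3·19.375 = 58.125, and P = 163.75.
Competitive firms price at marginal cost: P = 125, giving Q = 77.5.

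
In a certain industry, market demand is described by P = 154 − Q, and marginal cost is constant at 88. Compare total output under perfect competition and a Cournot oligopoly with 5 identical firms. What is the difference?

Total output falls by 11

Under competition P = MC = 88, so Q = (154 − 88)/1 = 66.
With 5 symmetric Cournot firms, each firm's FOC gives 154 − 6q = 88, so q = 11, Q = 5·11 = 55, and P = 99.
Change in total output: 55 − 66 = −11.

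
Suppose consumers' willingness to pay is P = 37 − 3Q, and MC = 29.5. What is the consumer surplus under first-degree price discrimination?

CS = 0

With perfect price discrimination, output is the efficient level Q = 2.5 (where demand meets MC), but every buyer pays their willingness to pay: CS = 0 and PS = total surplus.
CS = 0.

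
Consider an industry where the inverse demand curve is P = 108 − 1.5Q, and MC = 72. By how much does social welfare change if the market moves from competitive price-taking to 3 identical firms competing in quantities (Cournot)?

Under competition P = MC = 72, so Q = (108 − 72)/1.5 = 24.
CS = ½·(108 − 72)·24 = 432; PS = (72 − 72)·24 = 0; TS = 432.
Cournot with 3 identical firms: the symmetric best-response condition is 108 − 6q = 72. Each firm produces q = 6, total output Q = 18, price P = 81.
CS = ½·(108 − 81)·18 = 243; PS = (81 − 72)·18 = 162; TS = 405.
Change in social welfare: 405 − 432 = −27.

Social welfare falls by 27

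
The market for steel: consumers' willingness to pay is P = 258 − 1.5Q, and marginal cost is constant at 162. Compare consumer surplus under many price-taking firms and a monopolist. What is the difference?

CS falls by 2304

Competitive firms price at marginal cost: P = 162, giving Q = 64.
CS = ½·(258 − 162)·64 = 3072.
A monopolist chooses Q where MR = MC. MR = 258 − 3Q; setting this equal to 162 gives Q = 32 and P = 210.
CS = ½·(258 − 210)·32 = 768.
Change in consumer surplus: 768 − 3072 = −2304.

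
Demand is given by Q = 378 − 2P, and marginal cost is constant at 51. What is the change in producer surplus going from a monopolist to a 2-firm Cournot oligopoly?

Producer surplus falls by 1058

Inverting demand: P = 189 − 0.5Q.
A monopolist chooses Q where MR = MC. MR = 189 − Q; setting this equal to 51 gives Q = 138 and P = 120.
PS = (120 − 51)·138 = 9522.
Cournot with 2 identical firms: the symmetric best-response condition is 189 − 1.5q = 51. Each firm produces q = 92, total output Q = 184, price P = 97.
PS = (97 − 51)·184 = 8464.
Change in producer surplus: 8464 − 9522 = −1058.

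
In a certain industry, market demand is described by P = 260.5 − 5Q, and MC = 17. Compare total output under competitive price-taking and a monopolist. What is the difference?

Competitive firms price at marginal cost: P = 17, giving Q = 48.7.
The monopolist equates marginal revenue to marginal cost: 260.5 − 10Q = 17, so Q = 24.35. From demand, P = 138.75.
Change in total output: 24.35 − 48.7 = −24.35.

Total output falls by 24.35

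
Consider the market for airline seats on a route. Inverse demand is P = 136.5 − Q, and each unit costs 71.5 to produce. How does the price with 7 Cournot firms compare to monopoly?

Cournot: P = 79.625; Monopoly: P = 104

Cournot with 7 identical firms: the symmetric best-response condition is 136.5 − 8q = 71.5. Each firm produces q = 8.125, total output Q = 56.875, price P = 79.625.
The monopolist equates marginal revenue to marginal cost: 136.5 − 2Q = 71.5, so Q = 32.5. From demand, P = 104.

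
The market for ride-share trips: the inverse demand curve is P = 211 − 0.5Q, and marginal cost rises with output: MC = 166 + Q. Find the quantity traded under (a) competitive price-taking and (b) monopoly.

Competition: Q = 30; Monopoly: Q = 22.5

Competitive equilibrium sets price equal to marginal cost: 211 − 0.5Q = 166 + Q, so Q = 30 and P = 196.
A monopolist chooses Q where MR = MC. MR = 211 − Q; setting this equal to 166 + Q gives Q = 22.5 and P = 199.75.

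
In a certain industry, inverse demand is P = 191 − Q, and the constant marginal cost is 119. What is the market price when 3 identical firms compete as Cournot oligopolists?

P = 137

Cournot with 3 identical firms: the symmetric best-response condition is 191 − 4q = 119. Each firm produces q = 18, total output Q = 54, price P = 137.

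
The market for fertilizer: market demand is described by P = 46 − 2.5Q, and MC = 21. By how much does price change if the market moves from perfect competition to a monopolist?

Under competition P = MC = 21, so Q = (46 − 21)/2.5 = 10.
Monopoly sets MR = MC: 46 − 5Q = 21 ⇒ Q = 5, P = 46 − 2.5·5 = 33.5.
Change in price: 33.5 − 21 = 12.5.

P rises by 12.5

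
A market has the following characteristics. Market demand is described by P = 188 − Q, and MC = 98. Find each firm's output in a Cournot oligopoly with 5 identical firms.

q_i = 15

With 5 symmetric Cournot firms, each firm's FOC gives 188 − 6q = 98, so q = 15, Q = 5·15 = 75, and P = 113.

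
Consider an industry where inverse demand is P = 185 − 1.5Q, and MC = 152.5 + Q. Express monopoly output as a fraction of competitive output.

Q_m/Q_c = 0.625

Monopoly sets MR = MC: 185 − 3Q = 152.5 + Q ⇒ Q = 8.125, P = 185 − 1.5·8.125 = 2765/16.
Under competition P = MC: 185 − 1.5Q = 152.5 + Q ⇒ Q = 13, P = 165.5.
Ratio Q_m/Q_c = 8.125/13 = 0.625.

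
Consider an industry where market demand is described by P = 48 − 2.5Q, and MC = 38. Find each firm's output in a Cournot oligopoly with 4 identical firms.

In a 4-firm Cournot equilibrium, symmetry and the first-order condition give q = (48 − 38)/(12.5) = 0.8. So Q = 3.2 and P = 40.

q_i = 0.8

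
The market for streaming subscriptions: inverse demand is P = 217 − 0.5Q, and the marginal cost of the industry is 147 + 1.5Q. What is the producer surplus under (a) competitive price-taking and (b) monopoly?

Under competition P = MC: 217 − 0.5Q = 147 + 1.5Q ⇒ Q = 35, P = 199.5.
PS = P·Q − VC(Q) = 199.5·35 − (147·35 + ½·1.5·35²) = 918.75.
The monopolist equates marginal revenue to marginal cost: 217 − Q = 147 + 1.5Q, so Q = 28. From demand, P = 203.
PS = P·Q − VC(Q) = 203·28 − (147·28 + ½·1.5·28²) = 980.

Competition: PS = 918.75; Monopoly: PS = 980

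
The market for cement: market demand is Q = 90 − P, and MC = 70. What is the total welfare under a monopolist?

Inverting demand: P = 90 − Q.
A monopolist chooses Q where MR = MC. MR = 90 − 2Q; setting this equal to 70 gives Q = 10 and P = 80.
CS = ½·(90 − 80)·10 = 50; PS = (80 − 70)·10 = 100; TS = 150.

TS = 150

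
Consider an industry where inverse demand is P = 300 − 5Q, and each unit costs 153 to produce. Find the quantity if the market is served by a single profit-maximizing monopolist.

Q = 14.7

A monopolist chooses Q where MR = MC. MR = 300 − 10Q; setting this equal to 153 gives Q = 14.7 and P = 226.5.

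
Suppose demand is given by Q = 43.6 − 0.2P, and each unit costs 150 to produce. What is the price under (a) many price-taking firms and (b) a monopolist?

Inverting demand: P = 218 − 5Q.
Competitive firms price at marginal cost: P = 150, giving Q = 13.6.
A monopolist chooses Q where MR = MC. MR = 218 − 10Q; setting this equal to 150 gives Q = 6.8 and P = 184.

Competition: P = 150; Monopoly: P = 184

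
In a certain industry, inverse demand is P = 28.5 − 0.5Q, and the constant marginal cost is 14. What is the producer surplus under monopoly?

Monopoly sets MR = MC: 28.5 − Q = 14 ⇒ Q = 14.5, P = 28.5 − 0.5·14.5 = 21.25.
PS = (21.25 − 14)·14.5 = 105.125.

PS = 105.125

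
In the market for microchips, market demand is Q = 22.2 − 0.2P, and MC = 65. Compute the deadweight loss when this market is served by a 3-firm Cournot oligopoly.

Inverting demand: P = 111 − 5Q.
Under competition P = MC = 65, so Q = (111 − 65)/5 = 9.2.
With 3 symmetric Cournot firms, each firm's FOC gives 111 − 20q = 65, so q = 2.3, Q = 3·2.3 = 6.9, and P = 76.5.
DWL is the triangle between Q = 6.9 and Q = 9.2: ½·(9.2 − 6.9)·(76.5 − 65) = 13.225.

DWL = 13.225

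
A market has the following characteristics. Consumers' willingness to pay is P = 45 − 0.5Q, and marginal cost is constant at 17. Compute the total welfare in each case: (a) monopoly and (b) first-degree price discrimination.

A monopolist chooses Q where MR = MC. MR = 45 − Q; setting this equal to 17 gives Q = 28 and P = 31.
CS = ½·(45 − 31)·28 = 196; PS = (31 − 17)·28 = 392; TS = 588.
Under first-degree price discrimination the firm charges each unit its demand price and produces up to where P = MC, i.e. Q = 56. Consumer surplus is zero; producer surplus equals total surplus.
TS = 784 (equal to competitive TS).

Monopoly: TS = 588; Perfect PD: TS = 784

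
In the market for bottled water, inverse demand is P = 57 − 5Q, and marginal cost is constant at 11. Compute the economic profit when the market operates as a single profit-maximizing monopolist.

Profit = 105.8

The monopolist equates marginal revenue to marginal cost: 57 − 10Q = 11, so Q = 4.6. From demand, P = 34.
Profit = (34 − 11)·4.6 = 105.8.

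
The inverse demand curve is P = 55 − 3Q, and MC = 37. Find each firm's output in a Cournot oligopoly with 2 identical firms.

In a 2-firm Cournot equilibrium, symmetry and the first-order condition give q = (55 − 37)/(9) = 2. So Q = 4 and P = 43.

q_i = 2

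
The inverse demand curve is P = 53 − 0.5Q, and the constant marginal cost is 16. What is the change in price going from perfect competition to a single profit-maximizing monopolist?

Perfect competition: P = MC = 16, so 53 − 0.5Q = 16 and Q = 74.
A monopolist chooses Q where MR = MC. MR = 53 − Q; setting this equal to 16 gives Q = 37 and P = 34.5.
Change in price: 34.5 − 16 = 18.5.

P rises by 18.5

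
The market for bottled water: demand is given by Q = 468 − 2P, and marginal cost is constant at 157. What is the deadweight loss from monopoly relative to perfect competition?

DWL = 1482.25

Inverting demand: P = 234 − 0.5Q.
Perfect competition: P = MC = 157, so 234 − 0.5Q = 157 and Q = 154.
A monopolist chooses Q where MR = MC. MR = 234 − Q; setting this equal to 157 gives Q = 77 and P = 195.5.
DWL is the triangle between Q = 77 and Q = 154: ½·(154 − 77)·(195.5 − 157) = 1482.25.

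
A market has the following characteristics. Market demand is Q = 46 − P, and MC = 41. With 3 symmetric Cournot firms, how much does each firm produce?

q_i = 1.25

Inverting demand: P = 46 − Q.
Cournot with 3 identical firms: the symmetric best-response condition is 46 − 4q = 41. Each firm produces q = 1.25, total output Q = 3.75, price P = 42.25.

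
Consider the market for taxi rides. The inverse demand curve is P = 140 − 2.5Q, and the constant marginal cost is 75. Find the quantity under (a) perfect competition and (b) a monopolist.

Under competition P = MC = 75, so Q = (140 − 75)/2.5 = 26.
A monopolist chooses Q where MR = MC. MR = 140 − 5Q; setting this equal to 75 gives Q = 13 and P = 107.5.

Competition: Q = 26; Monopoly: Q = 13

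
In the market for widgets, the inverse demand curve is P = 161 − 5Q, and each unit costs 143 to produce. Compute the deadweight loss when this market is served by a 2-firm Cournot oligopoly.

DWL = 3.6

Under competition P = MC = 143, so Q = (161 − 143)/5 = 3.6.
In a 2-firm Cournot equilibrium, symmetry and the first-order condition give q = (161 − 143)/(15) = 1.2. So Q = 2.4 and P = 149.
DWL is the triangle between Q = 2.4 and Q = 3.6: ½·(3.6 − 2.4)·(149 − 143) = 3.6.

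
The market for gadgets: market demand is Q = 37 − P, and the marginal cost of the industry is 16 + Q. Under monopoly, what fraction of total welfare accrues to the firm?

PS/TS = 0.75

Inverting demand: P = 37 − Q.
A monopolist chooses Q where MR = MC. MR = 37 − 2Q; setting this equal to 16 + Q gives Q = 7 and P = 30.
CS = ½·(37 − 30)·7 = 24.5.
PS = P·Q − VC(Q) = 30·7 − (16·7 + ½·1·7²) = 73.5.
Share captured = PS/TS = 73.5/98 = 0.75.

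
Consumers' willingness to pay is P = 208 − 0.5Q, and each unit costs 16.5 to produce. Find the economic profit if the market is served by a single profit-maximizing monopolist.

Profit = 18336.125

A monopolist chooses Q where MR = MC. MR = 208 − Q; setting this equal to 16.5 gives Q = 191.5 and P = 112.25.
Profit = (112.25 − 16.5)·191.5 = 18336.125.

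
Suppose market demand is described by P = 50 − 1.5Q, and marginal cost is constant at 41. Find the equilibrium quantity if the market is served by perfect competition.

Competitive firms price at marginal cost: P = 41, giving Q = 6.

Q = 6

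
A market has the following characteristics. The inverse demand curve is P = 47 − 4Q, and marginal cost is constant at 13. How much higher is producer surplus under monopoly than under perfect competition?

PS rises by 72.25

Perfect competition: P = MC = 13, so 47 − 4Q = 13 and Q = 8.5.
PS = (13 − 13)·8.5 = 0.
Monopoly sets MR = MC: 47 − 8Q = 13 ⇒ Q = 4.25, P = 47 − 4·4.25 = 30.
PS = (30 − 13)·4.25 = 72.25.
Change in producer surplus: 72.25 − 0 = 72.25.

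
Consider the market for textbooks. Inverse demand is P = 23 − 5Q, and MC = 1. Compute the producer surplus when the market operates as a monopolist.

A monopolist chooses Q where MR = MC. MR = 23 − 10Q; setting this equal to 1 gives Q = 2.2 and P = 12.
PS = (12 − 1)·2.2 = 24.2.

PS = 24.2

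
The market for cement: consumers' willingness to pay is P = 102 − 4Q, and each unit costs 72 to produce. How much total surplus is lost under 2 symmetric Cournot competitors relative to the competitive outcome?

DWL = 12.5

Competitive firms price at marginal cost: P = 72, giving Q = 7.5.
Cournot with 2 identical firms: the symmetric best-response condition is 102 − 12q = 72. Each firm produces q = 2.5, total output Q = 5, price P = 82.
DWL is the triangle between Q = 5 and Q = 7.5: ½·(7.5 − 5)·(82 − 72) = 12.5.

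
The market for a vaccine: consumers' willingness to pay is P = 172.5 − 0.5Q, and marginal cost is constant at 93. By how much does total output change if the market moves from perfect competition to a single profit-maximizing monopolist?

Under competition P = MC = 93, so Q = (172.5 − 93)/0.5 = 159.
A monopolist chooses Q where MR = MC. MR = 172.5 − Q; setting this equal to 93 gives Q = 79.5 and P = 132.75.
Change in total output: 79.5 − 159 = −79.5.

Total output falls by 79.5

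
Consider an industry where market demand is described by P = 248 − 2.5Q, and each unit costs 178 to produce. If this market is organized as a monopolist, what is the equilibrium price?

The monopolist equates marginal revenue to marginal cost: 248 − 5Q = 178, so Q = 14. From demand, P = 213.

P = 213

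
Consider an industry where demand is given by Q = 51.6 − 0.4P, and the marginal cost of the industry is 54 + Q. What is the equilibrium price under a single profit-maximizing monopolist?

Inverting demand: P = 129 − 2.5Q.
The monopolist equates marginal revenue to marginal cost: 129 − 5Q = 54 + Q, so Q = 12.5. From demand, P = 97.75.

P = 97.75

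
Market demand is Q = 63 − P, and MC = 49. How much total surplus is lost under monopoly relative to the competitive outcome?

DWL = 24.5

Inverting demand: P = 63 − Q.
Perfect competition: P = MC = 49, so 63 − Q = 49 and Q = 14.
The monopolist equates marginal revenue to marginal cost: 63 − 2Q = 49, so Q = 7. From demand, P = 56.
DWL is the triangle between Q = 7 and Q = 14: ½·(14 − 7)·(56 − 49) = 24.5.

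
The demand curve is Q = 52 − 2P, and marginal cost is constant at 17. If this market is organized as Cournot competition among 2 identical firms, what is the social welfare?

Inverting demand: P = 26 − 0.5Q.
In a 2-firm Cournot equilibrium, symmetry and the first-order condition give q = (26 − 17)/(1.5) = 6. So Q = 12 and P = 20.
CS = ½·(26 − 20)·12 = 36; PS = (20 − 17)·12 = 36; TS = 72.

TS = 72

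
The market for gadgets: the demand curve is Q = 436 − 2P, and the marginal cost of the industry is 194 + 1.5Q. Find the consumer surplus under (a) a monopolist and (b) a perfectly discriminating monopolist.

Inverting demand: P = 218 − 0.5Q.
Monopoly sets MR = MC: 218 − Q = 194 + 1.5Q ⇒ Q = 9.6, P = 218 − 0.5·9.6 = 213.2.
CS = ½·(218 − 213.2)·9.6 = 23.04.
With perfect price discrimination, output is the efficient level Q = 12 (where demand meets MC), but every buyer pays their willingness to pay: CS = 0 and PS = total surplus.
CS = 0.

Monopoly: CS = 23.04; Perfect PD: CS = 0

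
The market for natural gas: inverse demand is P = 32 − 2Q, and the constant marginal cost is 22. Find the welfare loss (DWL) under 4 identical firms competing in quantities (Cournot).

Under competition P = MC = 22, so Q = (32 − 22)/2 = 5.
Cournot with 4 identical firms: the symmetric best-response condition is 32 − 10q = 22. Each firm produces q = 1, total output Q = 4, price P = 24.
DWL is the triangle between Q = 4 and Q = 5: ½·(5 − 4)·(24 − 22) = 1.

DWL = 1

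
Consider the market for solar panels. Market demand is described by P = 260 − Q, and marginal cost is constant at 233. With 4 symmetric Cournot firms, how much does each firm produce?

In a 4-firm Cournot equilibrium, symmetry and the first-order condition give q = (260 − 233)/(5) = 5.4. So Q = 21.6 and P = 238.4.

q_i = 5.4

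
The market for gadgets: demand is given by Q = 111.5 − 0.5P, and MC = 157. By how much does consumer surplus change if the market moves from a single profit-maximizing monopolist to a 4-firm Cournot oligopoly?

Inverting demand: P = 223 − 2Q.
A monopolist chooses Q where MR = MC. MR = 223 − 4Q; setting this equal to 157 gives Q = 16.5 and P = 190.
CS = ½·(223 − 190)·16.5 = 272.25.
In a 4-firm Cournot equilibrium, symmetry and the first-order condition give q = (223 − 157)/(10) = 6.6. So Q = 26.4 and P = 170.2.
CS = ½·(223 − 170.2)·26.4 = 696.96.
Change in consumer surplus: 696.96 − 272.25 = 424.71.

CS rises by 424.71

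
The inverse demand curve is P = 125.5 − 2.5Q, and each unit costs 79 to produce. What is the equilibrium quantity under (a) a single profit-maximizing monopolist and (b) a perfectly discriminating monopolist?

Monopoly sets MR = MC: 125.5 − 5Q = 79 ⇒ Q = 9.3, P = 125.5 − 2.5·9.3 = 102.25.
A perfectly discriminating monopolist sells every unit with P(Q) ≥ MC(Q), so output equals the competitive quantity Q = 18.6. Each buyer pays their reservation price, so CS = 0 and the firm captures all surplus.

Monopoly: Q = 9.3; Perfect PD: Q = 18.6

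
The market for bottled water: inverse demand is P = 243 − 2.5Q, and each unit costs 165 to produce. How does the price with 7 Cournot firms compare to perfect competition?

In a 7-firm Cournot equilibrium, symmetry and the first-order condition give q = (243 − 165)/(20) = 3.9. So Q = 27.3 and P = 174.75.
Perfect competition: P = MC = 165, so 243 − 2.5Q = 165 and Q = 31.2.

Cournot: P = 174.75; Competition: P = 165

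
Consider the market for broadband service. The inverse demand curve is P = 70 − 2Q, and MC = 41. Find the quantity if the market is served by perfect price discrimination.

Q = 14.5

A perfectly discriminating monopolist sells every unit with P(Q) ≥ MC(Q), so output equals the competitive quantity Q = 14.5. Each buyer pays their reservation price, so CS = 0 and the firm captures all surplus.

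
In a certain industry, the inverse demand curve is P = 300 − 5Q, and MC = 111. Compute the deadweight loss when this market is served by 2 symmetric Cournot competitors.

Under competition P = MC = 111, so Q = (300 − 111)/5 = 37.8.
With 2 symmetric Cournot firms, each firm's FOC gives 300 − 15q = 111, so q = 12.6, Q = 2·12.6 = 25.2, and P = 174.
DWL is the triangle between Q = 25.2 and Q = 37.8: ½·(37.8 − 25.2)·(174 − 111) = 396.9.

DWL = 396.9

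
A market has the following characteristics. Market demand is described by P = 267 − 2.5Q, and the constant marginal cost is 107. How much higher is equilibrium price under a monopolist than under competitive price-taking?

Under competition P = MC = 107, so Q = (267 − 107)/2.5 = 64.
A monopolist chooses Q where MR = MC. MR = 267 − 5Q; setting this equal to 107 gives Q = 32 and P = 187.
Change in equilibrium price: 187 − 107 = 80.

Equilibrium price rises by 80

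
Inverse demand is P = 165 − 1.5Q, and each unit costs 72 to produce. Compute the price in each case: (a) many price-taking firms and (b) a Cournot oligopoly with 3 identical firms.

Perfect competition: P = MC = 72, so 165 − 1.5Q = 72 and Q = 62.
In a 3-firm Cournot equilibrium, symmetry and the first-order condition give q = (165 − 72)/(6) = 15.5. So Q = 46.5 and P = 95.25.

Competition: P = 72; Cournot: P = 95.25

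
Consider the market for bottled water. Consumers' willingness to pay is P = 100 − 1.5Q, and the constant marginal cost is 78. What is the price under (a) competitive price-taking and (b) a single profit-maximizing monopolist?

Competition: P = 78; Monopoly: P = 89

Under competition P = MC = 78, so Q = (100 − 78)/1.5 = 44/3.
Monopoly sets MR = MC: 100 − 3Q = 78 ⇒ Q = 22/3, P = 100 − 1.5·22/3 = 89.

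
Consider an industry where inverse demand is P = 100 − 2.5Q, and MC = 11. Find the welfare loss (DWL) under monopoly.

Under competition P = MC = 11, so Q = (100 − 11)/2.5 = 35.6.
The monopolist equates marginal revenue to marginal cost: 100 − 5Q = 11, so Q = 17.8. From demand, P = 55.5.
DWL is the triangle between Q = 17.8 and Q = 35.6: ½·(35.6 − 17.8)·(55.5 − 11) = 396.05.

DWL = 396.05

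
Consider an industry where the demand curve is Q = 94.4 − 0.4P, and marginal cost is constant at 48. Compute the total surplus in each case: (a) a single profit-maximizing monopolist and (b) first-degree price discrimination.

Inverting demand: P = 236 − 2.5Q.
A monopolist chooses Q where MR = MC. MR = 236 − 5Q; setting this equal to 48 gives Q = 37.6 and P = 142.
CS = ½·(236 − 142)·37.6 = 1767.2; PS = (142 − 48)·37.6 = 3534.4; TS = 5301.6.
A perfectly discriminating monopolist sells every unit with P(Q) ≥ MC(Q), so output equals the competitive quantity Q = 75.2. Each buyer pays their reservation price, so CS = 0 and the firm captures all surplus.
TS = 7068.8 (equal to competitive TS).

Monopoly: TS = 5301.6; Perfect PD: TS = 7068.8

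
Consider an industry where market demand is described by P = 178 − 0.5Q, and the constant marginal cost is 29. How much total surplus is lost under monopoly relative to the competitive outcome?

DWL = 5550.25

Under competition P = MC = 29, so Q = (178 − 29)/0.5 = 298.
Monopoly sets MR = MC: 178 − Q = 29 ⇒ Q = 149, P = 178 − 0.5·149 = 103.5.
DWL is the triangle between Q = 149 and Q = 298: ½·(298 − 149)·(103.5 − 29) = 5550.25.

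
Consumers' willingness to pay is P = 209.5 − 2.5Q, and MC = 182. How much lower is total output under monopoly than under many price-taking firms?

Perfect competition: P = MC = 182, so 209.5 − 2.5Q = 182 and Q = 11.
A monopolist chooses Q where MR = MC. MR = 209.5 − 5Q; setting this equal to 182 gives Q = 5.5 and P = 195.75.
Change in total output: 5.5 − 11 = −5.5.

Q falls by 5.5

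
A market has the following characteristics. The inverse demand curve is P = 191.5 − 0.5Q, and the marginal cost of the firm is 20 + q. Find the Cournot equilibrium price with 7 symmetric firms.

P = 71.45

In a 7-firm Cournot equilibrium, symmetry and the first-order condition give q = (191.5 − 20)/(5) = 34.3. So Q = 240.1 and P = 71.45.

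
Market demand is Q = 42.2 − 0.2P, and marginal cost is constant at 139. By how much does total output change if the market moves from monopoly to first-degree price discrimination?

Total output rises by 7.2

Inverting demand: P = 211 − 5Q.
A monopolist chooses Q where MR = MC. MR = 211 − 10Q; setting this equal to 139 gives Q = 7.2 and P = 175.
A perfectly discriminating monopolist sells every unit with P(Q) ≥ MC(Q), so output equals the competitive quantity Q = 14.4. Each buyer pays their reservation price, so CS = 0 and the firm captures all surplus.
Change in total output: 14.4 − 7.2 = 7.2.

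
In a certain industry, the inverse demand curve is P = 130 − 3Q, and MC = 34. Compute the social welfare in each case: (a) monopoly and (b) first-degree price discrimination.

Monopoly: TS = 1152; Perfect PD: TS = 1536

A monopolist chooses Q where MR = MC. MR = 130 − 6Q; setting this equal to 34 gives Q = 16 and P = 82.
CS = ½·(130 − 82)·16 = 384; PS = (82 − 34)·16 = 768; TS = 1152.
Under first-degree price discrimination the firm charges each unit its demand price and produces up to where P = MC, i.e. Q = 32. Consumer surplus is zero; producer surplus equals total surplus.
TS = 1536 (equal to competitive TS).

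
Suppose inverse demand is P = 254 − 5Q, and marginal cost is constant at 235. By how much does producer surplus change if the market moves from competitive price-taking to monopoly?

Producer surplus rises by 18.05

Perfect competition: P = MC = 235, so 254 − 5Q = 235 and Q = 3.8.
PS = (235 − 235)·3.8 = 0.
A monopolist chooses Q where MR = MC. MR = 254 − 10Q; setting this equal to 235 gives Q = 1.9 and P = 244.5.
PS = (244.5 − 235)·1.9 = 18.05.
Change in producer surplus: 18.05 − 0 = 18.05.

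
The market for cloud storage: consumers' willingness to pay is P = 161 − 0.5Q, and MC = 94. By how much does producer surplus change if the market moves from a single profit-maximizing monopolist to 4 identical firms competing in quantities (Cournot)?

Monopoly sets MR = MC: 161 − Q = 94 ⇒ Q = 67, P = 161 − 0.5·67 = 127.5.
PS = (127.5 − 94)·67 = 2244.5.
Cournot with 4 identical firms: the symmetric best-response condition is 161 − 2.5q = 94. Each firm produces q = 26.8, total output Q = 107.2, price P = 107.4.
PS = (107.4 − 94)·107.2 = 1436.48.
Change in producer surplus: 1436.48 − 2244.5 = −808.02.

PS falls by 808.02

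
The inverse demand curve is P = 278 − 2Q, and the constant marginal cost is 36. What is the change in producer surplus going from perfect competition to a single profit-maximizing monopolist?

Producer surplus rises by 7320.5

Under competition P = MC = 36, so Q = (278 − 36)/2 = 121.
PS = (36 − 36)·121 = 0.
Monopoly sets MR = MC: 278 − 4Q = 36 ⇒ Q = 60.5, P = 278 − 2·60.5 = 157.
PS = (157 − 36)·60.5 = 7320.5.
Change in producer surplus: 7320.5 − 0 = 7320.5.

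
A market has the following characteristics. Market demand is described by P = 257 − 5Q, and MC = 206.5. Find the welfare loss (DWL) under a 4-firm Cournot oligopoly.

DWL = 10.201

Competitive firms price at marginal cost: P = 206.5, giving Q = 10.1.
Cournot with 4 identical firms: the symmetric best-response condition is 257 − 25q = 206.5. Each firm produces q = 2.02, total output Q = 8.08, price P = 216.6.
DWL is the triangle between Q = 8.08 and Q = 10.1: ½·(10.1 − 8.08)·(216.6 − 206.5) = 10.201.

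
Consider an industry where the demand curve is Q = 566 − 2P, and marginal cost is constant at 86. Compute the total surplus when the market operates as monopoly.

TS = 29106.75

Inverting demand: P = 283 − 0.5Q.
The monopolist equates marginal revenue to marginal cost: 283 − Q = 86, so Q = 197. From demand, P = 184.5.
CS = ½·(283 − 184.5)·197 = 9702.25; PS = (184.5 − 86)·197 = 19404.5; TS = 29106.75.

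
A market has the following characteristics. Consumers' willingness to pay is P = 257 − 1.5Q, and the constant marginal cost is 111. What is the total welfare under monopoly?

Monopoly sets MR = MC: 257 − 3Q = 111 ⇒ Q = 146/3, P = 257 − 1.5·146/3 = 184.
CS = ½·(257 − 184)·146/3 = 5329/3; PS = (184 − 111)·146/3 = 10658/3; TS = 5329.

TS = 5329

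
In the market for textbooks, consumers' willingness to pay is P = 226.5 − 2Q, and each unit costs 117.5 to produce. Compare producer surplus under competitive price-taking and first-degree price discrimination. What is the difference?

Under competition P = MC = 117.5, so Q = (226.5 − 117.5)/2 = 54.5.
PS = (117.5 − 117.5)·54.5 = 0.
Under first-degree price discrimination the firm charges each unit its demand price and produces up to where P = MC, i.e. Q = 54.5. Consumer surplus is zero; producer surplus equals total surplus.
PS = ½·(226.5 − 117.5)·54.5 = 2970.25.
Change in producer surplus: 2970.25 − 0 = 2970.25.

Producer surplus rises by 2970.25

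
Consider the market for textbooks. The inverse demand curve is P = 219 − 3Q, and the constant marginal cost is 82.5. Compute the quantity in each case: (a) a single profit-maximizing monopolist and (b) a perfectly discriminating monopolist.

A monopolist chooses Q where MR = MC. MR = 219 − 6Q; setting this equal to 82.5 gives Q = 22.75 and P = 150.75.
A perfectly discriminating monopolist sells every unit with P(Q) ≥ MC(Q), so output equals the competitive quantity Q = 45.5. Each buyer pays their reservation price, so CS = 0 and the firm captures all surplus.

Monopoly: Q = 22.75; Perfect PD: Q = 45.5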